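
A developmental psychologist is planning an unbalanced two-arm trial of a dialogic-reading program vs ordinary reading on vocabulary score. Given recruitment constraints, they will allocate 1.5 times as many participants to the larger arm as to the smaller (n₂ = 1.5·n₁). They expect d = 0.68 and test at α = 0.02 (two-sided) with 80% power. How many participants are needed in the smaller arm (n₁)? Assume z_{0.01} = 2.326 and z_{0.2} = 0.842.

n₁ = 37

With allocation ratio k = n₂/n₁ = 1.5, Var(x̄₁−x̄₂) = σ²(1/n₁ + 1/(k·n₁)) = σ²·(k+1)/(k·n₁).
So n₁ = (1 + 1/k)·((z_{α/2} + z_β)/d)² = 1.667 × (3.168/0.68)².
n₁ = 1.667 × 21.70 = 36.2.
Round up: n₁ = 37, giving n₂ = ⌈1.5 × 37⌉ = ⌈55.5⌉ = 56.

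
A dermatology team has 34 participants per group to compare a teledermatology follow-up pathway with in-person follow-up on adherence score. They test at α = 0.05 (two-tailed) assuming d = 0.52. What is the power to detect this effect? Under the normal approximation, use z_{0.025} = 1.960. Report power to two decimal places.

power ≈ 0.57

For two equal groups, power = Φ(d·√(n/2) − z_{α/2}).
d·√(n/2) = 0.52 × √(34/2) = 0.52 × 4.123 = 2.144.
z_β = 2.144 − 1.960 = 0.184.
Power = Φ(0.184) = 0.573.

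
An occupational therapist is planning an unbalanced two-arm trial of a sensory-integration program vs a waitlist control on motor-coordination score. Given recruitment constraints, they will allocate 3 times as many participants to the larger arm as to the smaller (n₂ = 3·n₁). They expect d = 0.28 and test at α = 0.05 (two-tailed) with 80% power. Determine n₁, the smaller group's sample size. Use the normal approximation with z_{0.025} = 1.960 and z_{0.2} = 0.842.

With allocation ratio k = n₂/n₁ = 3, Var(x̄₁−x̄₂) = σ²(1/n₁ + 1/(k·n₁)) = σ²·(k+1)/(k·n₁).
So n₁ = (1 + 1/k)·((z_{α/2} + z_β)/d)² = 1.333 × (2.802/0.28)².
n₁ = 1.333 × 100.14 = 133.5.
Round up: n₁ = 134, giving n₂ = 3 × 134 = 402.

n₁ = 134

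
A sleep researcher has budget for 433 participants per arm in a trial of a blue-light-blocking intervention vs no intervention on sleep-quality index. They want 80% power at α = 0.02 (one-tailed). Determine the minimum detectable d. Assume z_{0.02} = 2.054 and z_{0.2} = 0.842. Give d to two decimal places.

d_min ≈ 0.20

For two independent groups of n = 433 each: d_min = (z_{α} + z_β)·√(2/n).
z-sum = 2.054 + 0.842 = 2.896.
d_min = 2.896 × √(2/433) = 2.896 × 0.0680 = 0.197.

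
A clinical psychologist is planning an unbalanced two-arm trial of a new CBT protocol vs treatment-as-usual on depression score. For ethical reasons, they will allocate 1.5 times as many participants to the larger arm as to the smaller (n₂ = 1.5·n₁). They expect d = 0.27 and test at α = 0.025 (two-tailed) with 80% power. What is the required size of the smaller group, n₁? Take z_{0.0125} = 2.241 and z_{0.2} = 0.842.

n₁ = 218

With allocation ratio k = n₂/n₁ = 1.5, Var(x̄₁−x̄₂) = σ²(1/n₁ + 1/(k·n₁)) = σ²·(k+1)/(k·n₁).
So n₁ = (1 + 1/k)·((z_{α/2} + z_β)/d)² = 1.667 × (3.083/0.27)².
n₁ = 1.667 × 130.38 = 217.3.
Round up: n₁ = 218, giving n₂ = 1.5 × 218 = 327.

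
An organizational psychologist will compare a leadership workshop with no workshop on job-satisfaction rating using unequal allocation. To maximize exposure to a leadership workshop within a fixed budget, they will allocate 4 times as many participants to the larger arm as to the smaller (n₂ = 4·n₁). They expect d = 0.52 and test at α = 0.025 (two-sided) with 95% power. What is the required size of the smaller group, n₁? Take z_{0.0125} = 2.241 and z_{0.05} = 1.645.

n₁ = 70

With allocation ratio k = n₂/n₁ = 4, Var(x̄₁−x̄₂) = σ²(1/n₁ + 1/(k·n₁)) = σ²·(k+1)/(k·n₁).
So n₁ = (1 + 1/k)·((z_{α/2} + z_β)/d)² = 1.250 × (3.886/0.52)².
n₁ = 1.250 × 55.85 = 69.8.
Round up: n₁ = 70, giving n₂ = 4 × 70 = 280.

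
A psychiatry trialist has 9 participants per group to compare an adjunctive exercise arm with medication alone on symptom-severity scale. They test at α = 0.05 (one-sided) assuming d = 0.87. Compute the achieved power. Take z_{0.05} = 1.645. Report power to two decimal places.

power ≈ 0.58

For two equal groups, power = Φ(d·√(n/2) − z_{α}).
d·√(n/2) = 0.87 × √(9/2) = 0.87 × 2.121 = 1.846.
z_β = 1.846 − 1.645 = 0.201.
Power = Φ(0.201) = 0.579.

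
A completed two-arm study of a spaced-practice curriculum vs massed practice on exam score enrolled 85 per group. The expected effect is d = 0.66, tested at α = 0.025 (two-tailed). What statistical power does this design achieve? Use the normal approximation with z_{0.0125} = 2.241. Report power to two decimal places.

For two equal groups, power = Φ(d·√(n/2) − z_{α/2}).
d·√(n/2) = 0.66 × √(85/2) = 0.66 × 6.519 = 4.303.
z_β = 4.303 − 2.241 = 2.062.
Power = Φ(2.062) = 0.980.

power ≈ 0.98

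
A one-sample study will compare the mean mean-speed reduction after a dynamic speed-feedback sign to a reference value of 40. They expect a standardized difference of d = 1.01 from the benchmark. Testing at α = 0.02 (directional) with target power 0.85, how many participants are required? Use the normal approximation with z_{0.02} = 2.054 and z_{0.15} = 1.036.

n = 10

For a one-sample test: n = ((z_{α} + z_β) / d)².
z_{α} + z_β = 2.054 + 1.036 = 3.090.
n = (3.090 / 1.01)² = 3.059² = 9.36.
Round up.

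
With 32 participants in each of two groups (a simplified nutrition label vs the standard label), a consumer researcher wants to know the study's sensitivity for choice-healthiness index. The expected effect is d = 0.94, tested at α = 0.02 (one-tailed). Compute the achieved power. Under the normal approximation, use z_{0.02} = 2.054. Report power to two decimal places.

For two equal groups, power = Φ(d·√(n/2) − z_{α}).
d·√(n/2) = 0.94 × √(32/2) = 0.94 × 4.000 = 3.760.
z_β = 3.760 − 2.054 = 1.706.
Power = Φ(1.706) = 0.956.

power ≈ 0.96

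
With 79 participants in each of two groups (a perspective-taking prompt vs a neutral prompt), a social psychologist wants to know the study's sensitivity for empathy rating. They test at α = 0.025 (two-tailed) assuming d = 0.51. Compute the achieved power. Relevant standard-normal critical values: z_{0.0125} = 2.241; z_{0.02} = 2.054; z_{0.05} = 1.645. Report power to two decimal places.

For two equal groups, power = Φ(d·√(n/2) − z_{α/2}).
d·√(n/2) = 0.51 × √(79/2) = 0.51 × 6.285 = 3.205.
z_β = 3.205 − 2.241 = 0.964.
Power = Φ(0.964) = 0.833.

power ≈ 0.83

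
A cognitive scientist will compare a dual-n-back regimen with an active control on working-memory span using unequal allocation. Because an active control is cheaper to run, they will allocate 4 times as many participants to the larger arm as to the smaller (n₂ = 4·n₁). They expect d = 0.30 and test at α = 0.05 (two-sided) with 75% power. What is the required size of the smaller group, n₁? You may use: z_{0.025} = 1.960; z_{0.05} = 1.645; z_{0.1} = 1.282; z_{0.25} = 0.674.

n₁ = 97

With allocation ratio k = n₂/n₁ = 4, Var(x̄₁−x̄₂) = σ²(1/n₁ + 1/(k·n₁)) = σ²·(k+1)/(k·n₁).
So n₁ = (1 + 1/k)·((z_{α/2} + z_β)/d)² = 1.250 × (2.634/0.30)².
n₁ = 1.250 × 77.09 = 96.4.
Round up: n₁ = 97, giving n₂ = 4 × 97 = 388.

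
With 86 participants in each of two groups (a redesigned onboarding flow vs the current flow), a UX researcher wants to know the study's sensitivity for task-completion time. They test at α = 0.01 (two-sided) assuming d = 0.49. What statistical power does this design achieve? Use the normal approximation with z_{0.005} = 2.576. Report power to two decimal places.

power ≈ 0.74

For two equal groups, power = Φ(d·√(n/2) − z_{α/2}).
d·√(n/2) = 0.49 × √(86/2) = 0.49 × 6.557 = 3.213.
z_β = 3.213 − 2.576 = 0.637.
Power = Φ(0.637) = 0.738.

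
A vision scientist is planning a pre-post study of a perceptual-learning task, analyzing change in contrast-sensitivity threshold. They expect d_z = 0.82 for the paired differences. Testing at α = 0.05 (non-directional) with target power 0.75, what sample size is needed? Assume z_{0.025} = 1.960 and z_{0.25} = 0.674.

For a paired (one-sample on differences) test: n = ((z_{α/2} + z_β) / d)².
z_{α/2} + z_β = 1.960 + 0.674 = 2.634.
n = (2.634 / 0.82)² = 3.212² = 10.32.
Round up.

n = 11 pairs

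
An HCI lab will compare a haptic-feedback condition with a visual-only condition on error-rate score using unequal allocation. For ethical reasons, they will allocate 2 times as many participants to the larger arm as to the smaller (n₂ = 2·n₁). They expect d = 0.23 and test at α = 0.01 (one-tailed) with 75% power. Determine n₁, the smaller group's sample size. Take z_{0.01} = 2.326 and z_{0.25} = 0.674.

With allocation ratio k = n₂/n₁ = 2, Var(x̄₁−x̄₂) = σ²(1/n₁ + 1/(k·n₁)) = σ²·(k+1)/(k·n₁).
So n₁ = (1 + 1/k)·((z_{α} + z_β)/d)² = 1.500 × (3.000/0.23)².
n₁ = 1.500 × 170.13 = 255.2.
Round up: n₁ = 256, giving n₂ = 2 × 256 = 512.

n₁ = 256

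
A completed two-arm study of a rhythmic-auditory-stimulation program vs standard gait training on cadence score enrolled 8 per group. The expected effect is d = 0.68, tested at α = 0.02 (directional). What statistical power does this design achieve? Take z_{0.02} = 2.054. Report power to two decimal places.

For two equal groups, power = Φ(d·√(n/2) − z_{α}).
d·√(n/2) = 0.68 × √(8/2) = 0.68 × 2.000 = 1.360.
z_β = 1.360 − 2.054 = -0.694.
Power = Φ(-0.694) = 0.244.

power ≈ 0.24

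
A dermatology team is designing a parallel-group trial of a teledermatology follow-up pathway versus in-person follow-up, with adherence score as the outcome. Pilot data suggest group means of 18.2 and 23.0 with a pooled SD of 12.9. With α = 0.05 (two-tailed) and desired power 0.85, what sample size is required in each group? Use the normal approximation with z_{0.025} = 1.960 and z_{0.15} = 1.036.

n = 130 per group

Cohen's d = |M₁ − M₂| / SD_pooled = |18.2 − 23.0| / 12.9 = 4.8 / 12.9 = 0.372.
For two independent groups with equal n: n = 2·((z_{α/2} + z_β) / d)².
z_{α/2} + z_β = 1.960 + 1.036 = 2.996.
n = 2 × (2.996 / 0.372)² = 2 × 8.054² = 2 × 64.86 = 129.7.
Round up to the next whole participant.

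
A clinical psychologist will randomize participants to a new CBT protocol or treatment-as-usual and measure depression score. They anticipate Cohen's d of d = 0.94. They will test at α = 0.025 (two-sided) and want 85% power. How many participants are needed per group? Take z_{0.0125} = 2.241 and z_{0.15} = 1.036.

n = 25 per group

For two independent groups with equal n: n = 2·((z_{α/2} + z_β) / d)².
z_{α/2} + z_β = 2.241 + 1.036 = 3.277.
n = 2 × (3.277 / 0.94)² = 2 × 3.486² = 2 × 12.15 = 24.3.
Round up to the next whole participant.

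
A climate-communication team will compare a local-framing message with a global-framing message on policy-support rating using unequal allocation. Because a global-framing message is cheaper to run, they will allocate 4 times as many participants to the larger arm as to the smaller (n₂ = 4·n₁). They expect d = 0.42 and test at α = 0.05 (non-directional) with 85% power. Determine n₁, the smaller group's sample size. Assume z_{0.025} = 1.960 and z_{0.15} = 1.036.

With allocation ratio k = n₂/n₁ = 4, Var(x̄₁−x̄₂) = σ²(1/n₁ + 1/(k·n₁)) = σ²·(k+1)/(k·n₁).
So n₁ = (1 + 1/k)·((z_{α/2} + z_β)/d)² = 1.250 × (2.996/0.42)².
n₁ = 1.250 × 50.88 = 63.6.
Round up: n₁ = 64, giving n₂ = 4 × 64 = 256.

n₁ = 64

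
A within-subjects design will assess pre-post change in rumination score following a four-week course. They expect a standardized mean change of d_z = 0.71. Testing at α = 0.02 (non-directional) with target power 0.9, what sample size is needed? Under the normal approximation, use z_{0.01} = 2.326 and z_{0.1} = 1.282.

n = 26 pairs

For a paired (one-sample on differences) test: n = ((z_{α/2} + z_β) / d)².
z_{α/2} + z_β = 2.326 + 1.282 = 3.608.
n = (3.608 / 0.71)² = 5.082² = 25.82.
Round up.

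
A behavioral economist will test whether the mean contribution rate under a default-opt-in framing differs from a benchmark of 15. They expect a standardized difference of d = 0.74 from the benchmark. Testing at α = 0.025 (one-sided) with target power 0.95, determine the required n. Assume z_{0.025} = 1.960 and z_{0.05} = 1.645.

n = 24

For a one-sample test: n = ((z_{α} + z_β) / d)².
z_{α} + z_β = 1.960 + 1.645 = 3.605.
n = (3.605 / 0.74)² = 4.872² = 23.73.
Round up.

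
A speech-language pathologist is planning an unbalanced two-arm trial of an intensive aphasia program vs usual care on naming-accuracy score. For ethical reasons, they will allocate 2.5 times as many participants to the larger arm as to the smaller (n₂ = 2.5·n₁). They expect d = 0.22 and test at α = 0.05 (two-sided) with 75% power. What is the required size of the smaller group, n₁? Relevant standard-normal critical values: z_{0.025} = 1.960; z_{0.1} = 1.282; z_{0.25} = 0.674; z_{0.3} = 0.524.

n₁ = 201

With allocation ratio k = n₂/n₁ = 2.5, Var(x̄₁−x̄₂) = σ²(1/n₁ + 1/(k·n₁)) = σ²·(k+1)/(k·n₁).
So n₁ = (1 + 1/k)·((z_{α/2} + z_β)/d)² = 1.400 × (2.634/0.22)².
n₁ = 1.400 × 143.35 = 200.7.
Round up: n₁ = 201, giving n₂ = ⌈2.5 × 201⌉ = ⌈502.5⌉ = 503.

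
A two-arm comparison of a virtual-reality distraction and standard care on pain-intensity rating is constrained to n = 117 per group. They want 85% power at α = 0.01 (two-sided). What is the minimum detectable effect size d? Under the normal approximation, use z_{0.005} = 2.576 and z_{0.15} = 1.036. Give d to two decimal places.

d_min ≈ 0.47

For two independent groups of n = 117 each: d_min = (z_{α/2} + z_β)·√(2/n).
z-sum = 2.576 + 1.036 = 3.612.
d_min = 3.612 × √(2/117) = 3.612 × 0.1307 = 0.472.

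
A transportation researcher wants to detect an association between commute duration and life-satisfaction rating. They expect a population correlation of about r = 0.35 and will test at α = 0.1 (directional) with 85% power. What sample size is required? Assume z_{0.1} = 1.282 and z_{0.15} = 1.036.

n = 44

Fisher's z: C = ½·ln((1+r)/(1−r)) = ½·ln(2.0769) = 0.3654.
n = ((z_{α} + z_β)/C)² + 3.
(1.282 + 1.036) / 0.3654 = 2.318 / 0.3654 = 6.344.
n = 6.344² + 3 = 40.24 + 3 = 43.2.
Round up.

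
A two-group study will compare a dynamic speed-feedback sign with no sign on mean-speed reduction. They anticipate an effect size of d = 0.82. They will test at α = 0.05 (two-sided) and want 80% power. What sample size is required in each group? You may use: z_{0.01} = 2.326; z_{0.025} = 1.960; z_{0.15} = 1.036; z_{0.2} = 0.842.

For two independent groups with equal n: n = 2·((z_{α/2} + z_β) / d)².
z_{α/2} + z_β = 1.960 + 0.842 = 2.802.
n = 2 × (2.802 / 0.82)² = 2 × 3.417² = 2 × 11.68 = 23.4.
Round up to the next whole participant.

n = 24 per group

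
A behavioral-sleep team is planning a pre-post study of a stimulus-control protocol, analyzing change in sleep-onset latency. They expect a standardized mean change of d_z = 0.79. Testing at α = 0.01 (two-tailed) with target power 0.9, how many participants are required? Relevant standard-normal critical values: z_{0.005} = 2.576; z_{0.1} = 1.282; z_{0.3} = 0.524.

For a paired (one-sample on differences) test: n = ((z_{α/2} + z_β) / d)².
z_{α/2} + z_β = 2.576 + 1.282 = 3.858.
n = (3.858 / 0.79)² = 4.884² = 23.85.
Round up.

n = 24 pairs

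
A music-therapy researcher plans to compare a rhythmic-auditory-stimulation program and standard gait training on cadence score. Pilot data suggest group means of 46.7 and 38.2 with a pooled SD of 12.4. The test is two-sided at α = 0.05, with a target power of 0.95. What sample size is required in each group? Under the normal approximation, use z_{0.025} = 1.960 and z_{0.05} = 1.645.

n = 56 per group

Cohen's d = |M₁ − M₂| / SD_pooled = |46.7 − 38.2| / 12.4 = 8.5 / 12.4 = 0.685.
For two independent groups with equal n: n = 2·((z_{α/2} + z_β) / d)².
z_{α/2} + z_β = 1.960 + 1.645 = 3.605.
n = 2 × (3.605 / 0.685)² = 2 × 5.263² = 2 × 27.70 = 55.4.
Round up to the next whole participant.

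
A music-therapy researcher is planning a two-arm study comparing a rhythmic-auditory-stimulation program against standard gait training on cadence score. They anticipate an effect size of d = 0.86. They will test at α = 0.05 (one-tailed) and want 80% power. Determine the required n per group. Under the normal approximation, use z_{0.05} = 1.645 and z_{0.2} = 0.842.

n = 17 per group

For two independent groups with equal n: n = 2·((z_{α} + z_β) / d)².
z_{α} + z_β = 1.645 + 0.842 = 2.487.
n = 2 × (2.487 / 0.86)² = 2 × 2.892² = 2 × 8.36 = 16.7.
Round up to the next whole participant.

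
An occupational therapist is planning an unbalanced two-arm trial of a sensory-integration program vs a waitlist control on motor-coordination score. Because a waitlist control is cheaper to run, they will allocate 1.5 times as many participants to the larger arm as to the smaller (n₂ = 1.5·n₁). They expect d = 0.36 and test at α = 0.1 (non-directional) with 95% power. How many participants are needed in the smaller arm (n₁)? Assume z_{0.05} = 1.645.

n₁ = 140

With allocation ratio k = n₂/n₁ = 1.5, Var(x̄₁−x̄₂) = σ²(1/n₁ + 1/(k·n₁)) = σ²·(k+1)/(k·n₁).
So n₁ = (1 + 1/k)·((z_{α/2} + z_β)/d)² = 1.667 × (3.290/0.36)².
n₁ = 1.667 × 83.52 = 139.2.
Round up: n₁ = 140, giving n₂ = 1.5 × 140 = 210.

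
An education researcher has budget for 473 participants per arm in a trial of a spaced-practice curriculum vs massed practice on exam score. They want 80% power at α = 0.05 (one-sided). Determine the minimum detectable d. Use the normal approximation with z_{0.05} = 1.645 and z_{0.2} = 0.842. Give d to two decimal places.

d_min ≈ 0.16

For two independent groups of n = 473 each: d_min = (z_{α} + z_β)·√(2/n).
z-sum = 1.645 + 0.842 = 2.487.
d_min = 2.487 × √(2/473) = 2.487 × 0.0650 = 0.162.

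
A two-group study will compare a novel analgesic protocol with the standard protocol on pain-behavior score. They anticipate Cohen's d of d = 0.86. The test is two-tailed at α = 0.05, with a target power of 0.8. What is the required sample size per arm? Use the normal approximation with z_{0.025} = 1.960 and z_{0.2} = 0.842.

n = 22 per group

For two independent groups with equal n: n = 2·((z_{α/2} + z_β) / d)².
z_{α/2} + z_β = 1.960 + 0.842 = 2.802.
n = 2 × (2.802 / 0.86)² = 2 × 3.258² = 2 × 10.62 = 21.2.
Round up to the next whole participant.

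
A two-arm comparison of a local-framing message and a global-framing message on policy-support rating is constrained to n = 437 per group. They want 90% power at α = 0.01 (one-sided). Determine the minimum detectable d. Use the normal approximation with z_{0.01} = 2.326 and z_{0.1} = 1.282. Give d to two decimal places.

For two independent groups of n = 437 each: d_min = (z_{α} + z_β)·√(2/n).
z-sum = 2.326 + 1.282 = 3.608.
d_min = 3.608 × √(2/437) = 3.608 × 0.0677 = 0.244.

d_min ≈ 0.24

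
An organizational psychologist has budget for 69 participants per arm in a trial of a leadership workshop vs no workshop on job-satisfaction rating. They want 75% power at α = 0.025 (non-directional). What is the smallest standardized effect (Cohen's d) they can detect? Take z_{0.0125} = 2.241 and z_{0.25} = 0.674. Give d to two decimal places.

For two independent groups of n = 69 each: d_min = (z_{α/2} + z_β)·√(2/n).
z-sum = 2.241 + 0.674 = 2.915.
d_min = 2.915 × √(2/69) = 2.915 × 0.1703 = 0.496.

d_min ≈ 0.50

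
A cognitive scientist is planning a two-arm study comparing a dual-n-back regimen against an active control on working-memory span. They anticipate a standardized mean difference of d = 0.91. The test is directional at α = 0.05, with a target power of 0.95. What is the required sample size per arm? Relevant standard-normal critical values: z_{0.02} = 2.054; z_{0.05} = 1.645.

For two independent groups with equal n: n = 2·((z_{α} + z_β) / d)².
z_{α} + z_β = 1.645 + 1.645 = 3.290.
n = 2 × (3.290 / 0.91)² = 2 × 3.615² = 2 × 13.07 = 26.1.
Round up to the next whole participant.

n = 27 per group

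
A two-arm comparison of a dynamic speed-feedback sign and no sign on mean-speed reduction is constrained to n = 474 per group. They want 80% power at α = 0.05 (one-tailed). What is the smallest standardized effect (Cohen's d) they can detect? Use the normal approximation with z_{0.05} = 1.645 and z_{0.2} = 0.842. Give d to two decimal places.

d_min ≈ 0.16

For two independent groups of n = 474 each: d_min = (z_{α} + z_β)·√(2/n).
z-sum = 1.645 + 0.842 = 2.487.
d_min = 2.487 × √(2/474) = 2.487 × 0.0650 = 0.162.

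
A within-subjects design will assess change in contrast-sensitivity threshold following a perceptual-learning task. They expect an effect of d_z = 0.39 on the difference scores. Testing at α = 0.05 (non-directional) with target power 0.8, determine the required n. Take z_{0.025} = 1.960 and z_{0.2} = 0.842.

n = 52 pairs

For a paired (one-sample on differences) test: n = ((z_{α/2} + z_β) / d)².
z_{α/2} + z_β = 1.960 + 0.842 = 2.802.
n = (2.802 / 0.39)² = 7.185² = 51.62.
Round up.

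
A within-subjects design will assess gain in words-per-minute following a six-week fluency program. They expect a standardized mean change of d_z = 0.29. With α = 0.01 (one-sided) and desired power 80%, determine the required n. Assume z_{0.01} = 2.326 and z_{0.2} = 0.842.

For a paired (one-sample on differences) test: n = ((z_{α} + z_β) / d)².
z_{α} + z_β = 2.326 + 0.842 = 3.168.
n = (3.168 / 0.29)² = 10.924² = 119.34.
Round up.

n = 120 pairs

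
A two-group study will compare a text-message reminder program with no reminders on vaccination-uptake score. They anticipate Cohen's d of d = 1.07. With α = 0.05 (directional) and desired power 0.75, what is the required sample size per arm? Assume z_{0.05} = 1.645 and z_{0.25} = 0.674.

n = 10 per group

For two independent groups with equal n: n = 2·((z_{α} + z_β) / d)².
z_{α} + z_β = 1.645 + 0.674 = 2.319.
n = 2 × (2.319 / 1.07)² = 2 × 2.167² = 2 × 4.70 = 9.4.
Round up to the next whole participant.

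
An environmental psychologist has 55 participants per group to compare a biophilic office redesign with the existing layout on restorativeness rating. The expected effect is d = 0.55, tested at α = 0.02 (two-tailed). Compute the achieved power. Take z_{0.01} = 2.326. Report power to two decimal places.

For two equal groups, power = Φ(d·√(n/2) − z_{α/2}).
d·√(n/2) = 0.55 × √(55/2) = 0.55 × 5.244 = 2.884.
z_β = 2.884 − 2.326 = 0.558.
Power = Φ(0.558) = 0.712.

power ≈ 0.71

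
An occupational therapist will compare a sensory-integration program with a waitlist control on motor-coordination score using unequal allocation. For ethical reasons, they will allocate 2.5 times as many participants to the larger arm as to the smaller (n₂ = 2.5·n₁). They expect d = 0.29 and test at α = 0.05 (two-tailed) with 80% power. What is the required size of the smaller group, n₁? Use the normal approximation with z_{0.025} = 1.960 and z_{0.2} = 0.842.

n₁ = 131

With allocation ratio k = n₂/n₁ = 2.5, Var(x̄₁−x̄₂) = σ²(1/n₁ + 1/(k·n₁)) = σ²·(k+1)/(k·n₁).
So n₁ = (1 + 1/k)·((z_{α/2} + z_β)/d)² = 1.400 × (2.802/0.29)².
n₁ = 1.400 × 93.36 = 130.7.
Round up: n₁ = 131, giving n₂ = ⌈2.5 × 131⌉ = ⌈327.5⌉ = 328.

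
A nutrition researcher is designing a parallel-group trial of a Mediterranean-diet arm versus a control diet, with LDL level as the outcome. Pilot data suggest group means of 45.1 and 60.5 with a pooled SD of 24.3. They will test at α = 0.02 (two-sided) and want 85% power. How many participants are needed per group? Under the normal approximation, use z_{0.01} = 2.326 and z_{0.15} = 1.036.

n = 57 per group

Cohen's d = |M₁ − M₂| / SD_pooled = |45.1 − 60.5| / 24.3 = 15.4 / 24.3 = 0.634.
For two independent groups with equal n: n = 2·((z_{α/2} + z_β) / d)².
z_{α/2} + z_β = 2.326 + 1.036 = 3.362.
n = 2 × (3.362 / 0.634)² = 2 × 5.303² = 2 × 28.12 = 56.2.
Round up to the next whole participant.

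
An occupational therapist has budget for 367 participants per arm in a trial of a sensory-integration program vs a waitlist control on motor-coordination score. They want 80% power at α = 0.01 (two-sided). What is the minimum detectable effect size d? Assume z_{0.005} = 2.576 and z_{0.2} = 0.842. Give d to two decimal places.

For two independent groups of n = 367 each: d_min = (z_{α/2} + z_β)·√(2/n).
z-sum = 2.576 + 0.842 = 3.418.
d_min = 3.418 × √(2/367) = 3.418 × 0.0738 = 0.252.

d_min ≈ 0.25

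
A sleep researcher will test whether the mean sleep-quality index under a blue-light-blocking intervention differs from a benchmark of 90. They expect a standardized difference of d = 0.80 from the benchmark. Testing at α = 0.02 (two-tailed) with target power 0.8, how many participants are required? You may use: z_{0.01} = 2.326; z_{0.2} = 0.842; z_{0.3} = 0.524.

n = 16

For a one-sample test: n = ((z_{α/2} + z_β) / d)².
z_{α/2} + z_β = 2.326 + 0.842 = 3.168.
n = (3.168 / 0.80)² = 3.960² = 15.68.
Round up.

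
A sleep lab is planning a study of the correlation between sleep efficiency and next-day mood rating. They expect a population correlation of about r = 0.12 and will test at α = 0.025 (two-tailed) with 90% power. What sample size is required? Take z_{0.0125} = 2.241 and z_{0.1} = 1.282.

n = 857

Fisher's z: C = ½·ln((1+r)/(1−r)) = ½·ln(1.2727) = 0.1206.
n = ((z_{α/2} + z_β)/C)² + 3.
(2.241 + 1.282) / 0.1206 = 3.523 / 0.1206 = 29.212.
n = 29.212² + 3 = 853.36 + 3 = 856.4.
Round up.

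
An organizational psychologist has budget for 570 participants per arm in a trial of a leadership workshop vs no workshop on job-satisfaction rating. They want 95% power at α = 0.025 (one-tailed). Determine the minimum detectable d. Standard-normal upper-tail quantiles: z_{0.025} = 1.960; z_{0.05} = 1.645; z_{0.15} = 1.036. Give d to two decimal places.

For two independent groups of n = 570 each: d_min = (z_{α} + z_β)·√(2/n).
z-sum = 1.960 + 1.645 = 3.605.
d_min = 3.605 × √(2/570) = 3.605 × 0.0592 = 0.214.

d_min ≈ 0.21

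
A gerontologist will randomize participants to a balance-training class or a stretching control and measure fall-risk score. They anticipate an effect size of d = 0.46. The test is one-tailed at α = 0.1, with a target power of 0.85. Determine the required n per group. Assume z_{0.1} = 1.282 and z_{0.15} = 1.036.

n = 51 per group

For two independent groups with equal n: n = 2·((z_{α} + z_β) / d)².
z_{α} + z_β = 1.282 + 1.036 = 2.318.
n = 2 × (2.318 / 0.46)² = 2 × 5.039² = 2 × 25.39 = 50.8.
Round up to the next whole participant.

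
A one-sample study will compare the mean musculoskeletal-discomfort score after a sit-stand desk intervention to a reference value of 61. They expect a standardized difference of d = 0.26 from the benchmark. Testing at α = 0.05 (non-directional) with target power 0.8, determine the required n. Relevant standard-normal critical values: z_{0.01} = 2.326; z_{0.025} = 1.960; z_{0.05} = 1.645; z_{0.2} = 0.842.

For a one-sample test: n = ((z_{α/2} + z_β) / d)².
z_{α/2} + z_β = 1.960 + 0.842 = 2.802.
n = (2.802 / 0.26)² = 10.777² = 116.14.
Round up.

n = 117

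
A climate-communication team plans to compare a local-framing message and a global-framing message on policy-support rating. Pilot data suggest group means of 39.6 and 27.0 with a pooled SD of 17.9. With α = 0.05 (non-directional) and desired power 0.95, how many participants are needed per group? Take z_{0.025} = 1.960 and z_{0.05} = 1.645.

Cohen's d = |M₁ − M₂| / SD_pooled = |39.6 − 27.0| / 17.9 = 12.6 / 17.9 = 0.704.
For two independent groups with equal n: n = 2·((z_{α/2} + z_β) / d)².
z_{α/2} + z_β = 1.960 + 1.645 = 3.605.
n = 2 × (3.605 / 0.704)² = 2 × 5.121² = 2 × 26.22 = 52.4.
Round up to the next whole participant.

n = 53 per group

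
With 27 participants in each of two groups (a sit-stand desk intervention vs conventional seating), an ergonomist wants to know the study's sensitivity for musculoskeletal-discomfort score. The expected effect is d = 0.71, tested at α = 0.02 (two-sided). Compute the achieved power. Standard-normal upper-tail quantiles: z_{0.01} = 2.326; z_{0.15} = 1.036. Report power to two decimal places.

power ≈ 0.61

For two equal groups, power = Φ(d·√(n/2) − z_{α/2}).
d·√(n/2) = 0.71 × √(27/2) = 0.71 × 3.674 = 2.609.
z_β = 2.609 − 2.326 = 0.283.
Power = Φ(0.283) = 0.611.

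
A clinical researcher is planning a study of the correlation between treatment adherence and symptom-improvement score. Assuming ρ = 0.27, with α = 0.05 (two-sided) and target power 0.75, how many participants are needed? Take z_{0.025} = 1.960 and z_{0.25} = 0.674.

n = 94

Fisher's z: C = ½·ln((1+r)/(1−r)) = ½·ln(1.7397) = 0.2769.
n = ((z_{α/2} + z_β)/C)² + 3.
(1.960 + 0.674) / 0.2769 = 2.634 / 0.2769 = 9.512.
n = 9.512² + 3 = 90.49 + 3 = 93.5.
Round up.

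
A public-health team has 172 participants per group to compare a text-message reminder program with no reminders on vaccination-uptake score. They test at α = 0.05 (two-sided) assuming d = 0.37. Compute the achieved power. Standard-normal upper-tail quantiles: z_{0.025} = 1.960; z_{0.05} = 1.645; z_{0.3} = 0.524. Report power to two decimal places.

For two equal groups, power = Φ(d·√(n/2) − z_{α/2}).
d·√(n/2) = 0.37 × √(172/2) = 0.37 × 9.274 = 3.431.
z_β = 3.431 − 1.960 = 1.471.
Power = Φ(1.471) = 0.929.

power ≈ 0.93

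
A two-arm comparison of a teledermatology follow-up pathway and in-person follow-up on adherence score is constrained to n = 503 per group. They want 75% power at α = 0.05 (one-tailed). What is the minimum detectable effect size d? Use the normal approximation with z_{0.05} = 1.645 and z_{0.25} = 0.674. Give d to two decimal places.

For two independent groups of n = 503 each: d_min = (z_{α} + z_β)·√(2/n).
z-sum = 1.645 + 0.674 = 2.319.
d_min = 2.319 × √(2/503) = 2.319 × 0.0631 = 0.146.

d_min ≈ 0.15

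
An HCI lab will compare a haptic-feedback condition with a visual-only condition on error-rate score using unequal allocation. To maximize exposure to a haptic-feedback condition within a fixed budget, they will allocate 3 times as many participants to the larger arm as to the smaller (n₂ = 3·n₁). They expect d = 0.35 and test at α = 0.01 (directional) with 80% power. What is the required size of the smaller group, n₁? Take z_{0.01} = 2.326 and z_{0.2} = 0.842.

With allocation ratio k = n₂/n₁ = 3, Var(x̄₁−x̄₂) = σ²(1/n₁ + 1/(k·n₁)) = σ²·(k+1)/(k·n₁).
So n₁ = (1 + 1/k)·((z_{α} + z_β)/d)² = 1.333 × (3.168/0.35)².
n₁ = 1.333 × 81.93 = 109.2.
Round up: n₁ = 110, giving n₂ = 3 × 110 = 330.

n₁ = 110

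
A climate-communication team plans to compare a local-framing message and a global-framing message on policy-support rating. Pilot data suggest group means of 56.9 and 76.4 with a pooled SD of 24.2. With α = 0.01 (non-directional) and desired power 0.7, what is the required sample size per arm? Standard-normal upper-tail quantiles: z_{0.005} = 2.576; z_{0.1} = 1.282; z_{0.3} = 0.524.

Cohen's d = |M₁ − M₂| / SD_pooled = |56.9 − 76.4| / 24.2 = 19.5 / 24.2 = 0.806.
For two independent groups with equal n: n = 2·((z_{α/2} + z_β) / d)².
z_{α/2} + z_β = 2.576 + 0.524 = 3.100.
n = 2 × (3.100 / 0.806)² = 2 × 3.846² = 2 × 14.79 = 29.6.
Round up to the next whole participant.

n = 30 per group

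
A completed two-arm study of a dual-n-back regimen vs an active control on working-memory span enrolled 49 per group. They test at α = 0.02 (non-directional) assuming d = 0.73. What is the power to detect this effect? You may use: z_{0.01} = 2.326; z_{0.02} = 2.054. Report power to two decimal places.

power ≈ 0.90

For two equal groups, power = Φ(d·√(n/2) − z_{α/2}).
d·√(n/2) = 0.73 × √(49/2) = 0.73 × 4.950 = 3.613.
z_β = 3.613 − 2.326 = 1.287.
Power = Φ(1.287) = 0.901.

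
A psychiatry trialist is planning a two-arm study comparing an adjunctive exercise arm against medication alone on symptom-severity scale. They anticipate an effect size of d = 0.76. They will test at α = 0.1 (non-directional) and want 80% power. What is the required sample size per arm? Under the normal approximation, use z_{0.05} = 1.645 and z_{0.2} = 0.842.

For two independent groups with equal n: n = 2·((z_{α/2} + z_β) / d)².
z_{α/2} + z_β = 1.645 + 0.842 = 2.487.
n = 2 × (2.487 / 0.76)² = 2 × 3.272² = 2 × 10.71 = 21.4.
Round up to the next whole participant.

n = 22 per group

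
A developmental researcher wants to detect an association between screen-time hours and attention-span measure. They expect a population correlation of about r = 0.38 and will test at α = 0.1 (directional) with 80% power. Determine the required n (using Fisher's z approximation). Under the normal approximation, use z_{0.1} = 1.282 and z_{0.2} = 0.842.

n = 32

Fisher's z: C = ½·ln((1+r)/(1−r)) = ½·ln(2.2258) = 0.4001.
n = ((z_{α} + z_β)/C)² + 3.
(1.282 + 0.842) / 0.4001 = 2.124 / 0.4001 = 5.309.
n = 5.309² + 3 = 28.18 + 3 = 31.2.
Round up.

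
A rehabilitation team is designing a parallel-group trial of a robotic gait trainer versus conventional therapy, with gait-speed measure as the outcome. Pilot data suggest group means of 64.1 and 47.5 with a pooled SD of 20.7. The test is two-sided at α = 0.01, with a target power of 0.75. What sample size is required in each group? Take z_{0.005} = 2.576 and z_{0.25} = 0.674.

Cohen's d = |M₁ − M₂| / SD_pooled = |64.1 − 47.5| / 20.7 = 16.6 / 20.7 = 0.802.
For two independent groups with equal n: n = 2·((z_{α/2} + z_β) / d)².
z_{α/2} + z_β = 2.576 + 0.674 = 3.250.
n = 2 × (3.250 / 0.802)² = 2 × 4.052² = 2 × 16.42 = 32.8.
Round up to the next whole participant.

n = 33 per group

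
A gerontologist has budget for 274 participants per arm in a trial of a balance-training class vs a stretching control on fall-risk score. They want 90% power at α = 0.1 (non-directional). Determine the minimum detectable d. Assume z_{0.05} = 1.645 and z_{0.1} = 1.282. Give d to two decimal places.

d_min ≈ 0.25

For two independent groups of n = 274 each: d_min = (z_{α/2} + z_β)·√(2/n).
z-sum = 1.645 + 1.282 = 2.927.
d_min = 2.927 × √(2/274) = 2.927 × 0.0854 = 0.250.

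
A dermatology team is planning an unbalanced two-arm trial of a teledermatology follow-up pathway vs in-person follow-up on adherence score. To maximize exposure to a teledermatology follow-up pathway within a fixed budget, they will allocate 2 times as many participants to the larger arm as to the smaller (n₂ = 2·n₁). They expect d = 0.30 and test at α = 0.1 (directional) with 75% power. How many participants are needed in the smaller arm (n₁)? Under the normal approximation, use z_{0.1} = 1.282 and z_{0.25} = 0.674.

n₁ = 64

With allocation ratio k = n₂/n₁ = 2, Var(x̄₁−x̄₂) = σ²(1/n₁ + 1/(k·n₁)) = σ²·(k+1)/(k·n₁).
So n₁ = (1 + 1/k)·((z_{α} + z_β)/d)² = 1.500 × (1.956/0.30)².
n₁ = 1.500 × 42.51 = 63.8.
Round up: n₁ = 64, giving n₂ = 2 × 64 = 128.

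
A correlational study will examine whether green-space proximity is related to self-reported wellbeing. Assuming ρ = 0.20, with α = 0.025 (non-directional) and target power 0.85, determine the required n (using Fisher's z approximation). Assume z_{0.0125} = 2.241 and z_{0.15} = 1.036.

Fisher's z: C = ½·ln((1+r)/(1−r)) = ½·ln(1.5000) = 0.2027.
n = ((z_{α/2} + z_β)/C)² + 3.
(2.241 + 1.036) / 0.2027 = 3.277 / 0.2027 = 16.167.
n = 16.167² + 3 = 261.36 + 3 = 264.4.
Round up.

n = 265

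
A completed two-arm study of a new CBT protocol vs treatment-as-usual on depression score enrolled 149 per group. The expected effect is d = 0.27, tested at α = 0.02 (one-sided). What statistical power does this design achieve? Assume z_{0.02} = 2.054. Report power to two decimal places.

For two equal groups, power = Φ(d·√(n/2) − z_{α}).
d·√(n/2) = 0.27 × √(149/2) = 0.27 × 8.631 = 2.330.
z_β = 2.330 − 2.054 = 0.276.
Power = Φ(0.276) = 0.609.

power ≈ 0.61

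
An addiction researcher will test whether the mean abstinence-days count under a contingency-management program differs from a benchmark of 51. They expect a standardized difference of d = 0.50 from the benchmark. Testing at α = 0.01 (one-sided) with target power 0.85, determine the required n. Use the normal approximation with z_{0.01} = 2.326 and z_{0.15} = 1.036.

n = 46

For a one-sample test: n = ((z_{α} + z_β) / d)².
z_{α} + z_β = 2.326 + 1.036 = 3.362.
n = (3.362 / 0.50)² = 6.724² = 45.21.
Round up.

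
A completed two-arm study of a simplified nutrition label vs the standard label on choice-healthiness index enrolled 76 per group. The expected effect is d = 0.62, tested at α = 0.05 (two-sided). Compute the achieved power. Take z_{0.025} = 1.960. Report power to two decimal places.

For two equal groups, power = Φ(d·√(n/2) − z_{α/2}).
d·√(n/2) = 0.62 × √(76/2) = 0.62 × 6.164 = 3.822.
z_β = 3.822 − 1.960 = 1.862.
Power = Φ(1.862) = 0.969.

power ≈ 0.97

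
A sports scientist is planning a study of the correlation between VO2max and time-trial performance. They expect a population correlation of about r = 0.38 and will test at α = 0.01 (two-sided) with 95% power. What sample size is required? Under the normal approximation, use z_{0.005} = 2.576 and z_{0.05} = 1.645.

Fisher's z: C = ½·ln((1+r)/(1−r)) = ½·ln(2.2258) = 0.4001.
n = ((z_{α/2} + z_β)/C)² + 3.
(2.576 + 1.645) / 0.4001 = 4.221 / 0.4001 = 10.550.
n = 10.550² + 3 = 111.30 + 3 = 114.3.
Round up.

n = 115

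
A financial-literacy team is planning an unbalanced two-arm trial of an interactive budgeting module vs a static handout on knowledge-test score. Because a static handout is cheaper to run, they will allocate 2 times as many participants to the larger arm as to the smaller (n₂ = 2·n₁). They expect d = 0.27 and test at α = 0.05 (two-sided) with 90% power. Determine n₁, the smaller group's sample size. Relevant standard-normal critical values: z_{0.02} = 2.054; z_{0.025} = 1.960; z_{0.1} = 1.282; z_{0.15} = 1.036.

n₁ = 217

With allocation ratio k = n₂/n₁ = 2, Var(x̄₁−x̄₂) = σ²(1/n₁ + 1/(k·n₁)) = σ²·(k+1)/(k·n₁).
So n₁ = (1 + 1/k)·((z_{α/2} + z_β)/d)² = 1.500 × (3.242/0.27)².
n₁ = 1.500 × 144.18 = 216.3.
Round up: n₁ = 217, giving n₂ = 2 × 217 = 434.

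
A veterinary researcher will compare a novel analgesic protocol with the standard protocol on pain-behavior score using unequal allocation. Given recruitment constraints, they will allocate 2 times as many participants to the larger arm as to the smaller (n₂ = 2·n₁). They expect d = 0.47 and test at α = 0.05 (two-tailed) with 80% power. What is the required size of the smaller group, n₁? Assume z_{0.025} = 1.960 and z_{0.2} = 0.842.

With allocation ratio k = n₂/n₁ = 2, Var(x̄₁−x̄₂) = σ²(1/n₁ + 1/(k·n₁)) = σ²·(k+1)/(k·n₁).
So n₁ = (1 + 1/k)·((z_{α/2} + z_β)/d)² = 1.500 × (2.802/0.47)².
n₁ = 1.500 × 35.54 = 53.3.
Round up: n₁ = 54, giving n₂ = 2 × 54 = 108.

n₁ = 54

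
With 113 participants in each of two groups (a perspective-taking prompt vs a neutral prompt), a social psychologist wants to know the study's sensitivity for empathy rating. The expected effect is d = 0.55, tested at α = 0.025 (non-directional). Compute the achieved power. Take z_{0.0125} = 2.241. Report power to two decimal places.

power ≈ 0.97

For two equal groups, power = Φ(d·√(n/2) − z_{α/2}).
d·√(n/2) = 0.55 × √(113/2) = 0.55 × 7.517 = 4.134.
z_β = 4.134 − 2.241 = 1.893.
Power = Φ(1.893) = 0.971.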